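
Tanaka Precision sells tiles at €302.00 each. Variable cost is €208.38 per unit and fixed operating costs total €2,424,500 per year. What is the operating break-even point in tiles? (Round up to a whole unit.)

Contribution margin per unit = €302.00 − €208.38 = €93.62.
Break-even volume = fixed costs ÷ CM per unit = €2,424,500 ÷ €93.62 = 25,897.24, so 25,898 tiles.

25,898 tiles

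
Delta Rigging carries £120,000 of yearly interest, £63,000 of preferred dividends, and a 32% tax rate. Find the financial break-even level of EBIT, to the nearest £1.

Grossing the preferred dividend up to pre-tax terms: £63,000 / (1 − 0.32) = £92,647.06.
Financial break-even EBIT = interest + D_p ÷ (1 − t) = £120,000 + £92,647.06 = £212,647.06.

£212,647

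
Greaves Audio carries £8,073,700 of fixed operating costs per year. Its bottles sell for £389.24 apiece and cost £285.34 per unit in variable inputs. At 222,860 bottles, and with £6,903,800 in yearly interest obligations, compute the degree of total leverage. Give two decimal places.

2.83

At 222,860 units, contribution = 222,860 × £103.90 = £23,155,154.00.
EBIT = £23,155,154.00 − £8,073,700 = £15,081,454.00. Interest = £6,903,800.00.
DOL = £23,155,154.00 ÷ £15,081,454.00 = 1.5353; DFL = £15,081,454.00 ÷ £8,177,654.00 = 1.8442.
Combined leverage = 1.5353 × 1.8442 = 2.8314.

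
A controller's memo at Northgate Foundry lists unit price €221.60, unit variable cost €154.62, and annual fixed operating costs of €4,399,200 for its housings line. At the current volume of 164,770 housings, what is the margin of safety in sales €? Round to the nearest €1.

Contribution margin per unit = €221.60 − €154.62 = €66.98. Break-even units = €4,399,200 ÷ €66.98 = 65,679.31; break-even revenue = 65,679.31 × €221.60 = €14,554,534.49.
Current sales = 164,770 × €221.60 = €36,513,032.00.
Margin of safety = €36,513,032.00 − €14,554,534.49 = €21,958,498.

€21,958,498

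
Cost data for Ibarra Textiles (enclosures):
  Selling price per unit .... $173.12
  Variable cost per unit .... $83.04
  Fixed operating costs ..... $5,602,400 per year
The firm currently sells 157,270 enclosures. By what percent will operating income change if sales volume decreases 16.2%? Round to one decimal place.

Total contribution margin = 157,270 × $90.08 = $14,166,881.60.
Operating income = contribution − fixed costs = $14,166,881.60 − $5,602,400 = $8,564,481.60.
Degree of operating leverage = $14,166,881.60 / $8,564,481.60 = 1.6541.
%ΔEBIT = DOL × %ΔSales = 1.6541 × -16.2% = -26.8%.

-26.8%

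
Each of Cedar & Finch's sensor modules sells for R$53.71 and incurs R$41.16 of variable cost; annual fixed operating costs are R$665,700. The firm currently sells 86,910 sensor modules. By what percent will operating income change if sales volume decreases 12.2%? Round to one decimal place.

Total contribution margin = 86,910 × R$12.55 = R$1,090,720.50.
Operating income = contribution − fixed costs = R$1,090,720.50 − R$665,700 = R$425,020.50.
So DOL = total CM / EBIT = R$1,090,720.50 / R$425,020.50 = 2.5663.
So EBIT moves 2.5663 × (-12.2%) = -31.3%.

-31.3%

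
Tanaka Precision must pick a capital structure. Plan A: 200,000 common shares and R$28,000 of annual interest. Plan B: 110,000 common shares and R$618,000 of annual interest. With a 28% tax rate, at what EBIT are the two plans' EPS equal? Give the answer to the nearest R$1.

Set EPS_A = EPS_B: (EBIT − R$28,000)(1 − 0.28) ÷ 200,000 = (EBIT − R$618,000)(1 − 0.28) ÷ 110,000.
The (1 − t) factor cancels: (EBIT − 28,000) × 110,000 = (EBIT − 618,000) × 200,000.
EBIT × (200,000 − 110,000) = 618,000 × 200,000 − 28,000 × 110,000 = 120,520,000,000, so EBIT = 120,520,000,000 ÷ 90,000 = 1,339,111.11.

R$1,339,111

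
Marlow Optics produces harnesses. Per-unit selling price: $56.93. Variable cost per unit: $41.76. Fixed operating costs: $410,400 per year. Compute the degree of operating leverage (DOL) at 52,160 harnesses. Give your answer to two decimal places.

Contribution at this volume is 52,160 × $15.17 = $791,267.20.
Subtracting fixed costs: EBIT = $791,267.20 − $410,400 = $380,867.20.
Degree of operating leverage = $791,267.20 / $380,867.20 = 2.0775.

2.08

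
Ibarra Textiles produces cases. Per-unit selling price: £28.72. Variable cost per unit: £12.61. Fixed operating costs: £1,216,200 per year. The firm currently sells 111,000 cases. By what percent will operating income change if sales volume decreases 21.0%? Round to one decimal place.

-65.6%

Contribution at this volume is 111,000 × £16.11 = £1,788,210.00.
Operating income = contribution − fixed costs = £1,788,210.00 − £1,216,200 = £572,010.00.
So DOL = total CM / EBIT = £1,788,210.00 / £572,010.00 = 3.1262.
Operating income changes by 3.1262 × -21.0% = -65.6%.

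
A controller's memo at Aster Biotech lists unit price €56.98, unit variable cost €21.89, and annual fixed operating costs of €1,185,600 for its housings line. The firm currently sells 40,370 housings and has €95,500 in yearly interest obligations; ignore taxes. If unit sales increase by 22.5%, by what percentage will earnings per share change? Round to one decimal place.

At 40,370 units, contribution = 40,370 × €35.09 = €1,416,583.30.
Operating income = contribution − fixed costs = €1,416,583.30 − €1,185,600 = €230,983.30.
Interest = €95,500.00, so EBIT − I = €135,483.30.
DCL = total CM / (EBIT − I) = €1,416,583.30 / €135,483.30 = 10.4558.
%ΔEPS = DCL × %ΔSales = 10.4558 × +22.5% = +235.3%.

+235.3%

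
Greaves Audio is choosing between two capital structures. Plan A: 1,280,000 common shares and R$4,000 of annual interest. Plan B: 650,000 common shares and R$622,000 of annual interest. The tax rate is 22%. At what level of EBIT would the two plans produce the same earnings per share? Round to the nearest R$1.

R$1,259,619

At indifference, (EBIT − 4,000)(1 − t)/1,280,000 = (EBIT − 622,000)(1 − t)/650,000.
The (1 − t) factor cancels: (EBIT − 4,000) × 650,000 = (EBIT − 622,000) × 1,280,000.
Solving, EBIT = (622,000·1,280,000 − 4,000·650,000) / (1,280,000 − 650,000) = 793,560,000,000 / 630,000 = 1,259,619.05.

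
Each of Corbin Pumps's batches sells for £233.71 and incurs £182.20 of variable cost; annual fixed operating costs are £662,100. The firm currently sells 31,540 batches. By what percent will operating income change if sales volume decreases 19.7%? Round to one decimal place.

-33.3%

At 31,540 units, contribution = 31,540 × £51.51 = £1,624,625.40.
EBIT = £1,624,625.40 − £662,100 = £962,525.40.
DOL = contribution ÷ EBIT = £1,624,625.40 ÷ £962,525.40 = 1.6879.
%ΔEBIT = DOL × %ΔSales = 1.6879 × -19.7% = -33.3%.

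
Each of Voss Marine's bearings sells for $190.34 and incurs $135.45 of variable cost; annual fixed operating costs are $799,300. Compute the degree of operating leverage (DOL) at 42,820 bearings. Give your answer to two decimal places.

Total contribution margin = 42,820 × $54.89 = $2,350,389.80.
Subtracting fixed costs: EBIT = $2,350,389.80 − $799,300 = $1,551,089.80.
Degree of operating leverage = $2,350,389.80 / $1,551,089.80 = 1.5153.

1.52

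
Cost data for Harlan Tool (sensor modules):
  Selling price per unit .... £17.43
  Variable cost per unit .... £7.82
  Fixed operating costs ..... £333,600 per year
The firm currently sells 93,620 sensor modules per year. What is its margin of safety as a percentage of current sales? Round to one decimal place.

Contribution margin per unit = £17.43 − £7.82 = £9.61. Break-even units = £333,600 ÷ £9.61 = 34,713.84; break-even revenue = 34,713.84 × £17.43 = £605,062.23.
Current sales = 93,620 × £17.43 = £1,631,796.60.
Margin of safety = (£1,631,796.60 − £605,062.23) ÷ £1,631,796.60 = 62.9%.

62.9%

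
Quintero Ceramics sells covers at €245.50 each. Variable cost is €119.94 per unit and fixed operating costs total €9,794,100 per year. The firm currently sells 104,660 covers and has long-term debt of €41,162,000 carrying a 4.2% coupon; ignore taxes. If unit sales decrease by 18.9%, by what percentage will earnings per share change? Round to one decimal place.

-153.5%

At 104,660 units, contribution = 104,660 × €125.56 = €13,141,109.60.
Subtracting fixed costs: EBIT = €13,141,109.60 − €9,794,100 = €3,347,009.60.
Interest = €1,728,804.00, so EBIT − I = €1,618,205.60.
DCL = total CM / (EBIT − I) = €13,141,109.60 / €1,618,205.60 = 8.1208.
EPS therefore changes by 8.1208 × (-18.9%) = -153.5%.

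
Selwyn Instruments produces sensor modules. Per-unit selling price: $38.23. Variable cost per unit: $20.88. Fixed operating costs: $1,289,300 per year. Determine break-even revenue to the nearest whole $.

$2,840,919

Contribution margin per unit = $38.23 − $20.88 = $17.35, a CM ratio of $17.35 ÷ $38.23 = 0.4538.
Break-even sales = FC ÷ CM ratio = $1,289,300 × $38.23 / $17.35 = $2,840,919.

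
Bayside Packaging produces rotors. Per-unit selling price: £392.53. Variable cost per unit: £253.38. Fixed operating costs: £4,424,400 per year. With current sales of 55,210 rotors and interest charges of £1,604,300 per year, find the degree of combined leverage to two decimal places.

At 55,210 units, contribution = 55,210 × £139.15 = £7,682,471.50.
Operating income = contribution − fixed costs = £7,682,471.50 − £4,424,400 = £3,258,071.50. Interest = £1,604,300.00.
DOL = £7,682,471.50 ÷ £3,258,071.50 = 2.3580; DFL = £3,258,071.50 ÷ £1,653,771.50 = 1.9701.
Combined leverage = 2.3580 × 1.9701 = 4.6455.

4.65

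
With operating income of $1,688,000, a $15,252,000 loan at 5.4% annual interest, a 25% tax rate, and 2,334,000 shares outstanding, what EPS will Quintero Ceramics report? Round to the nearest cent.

Pre-tax income = $1,688,000 − $823,608.00 = $864,392.00.
After tax at 25%: net income = $864,392.00 × 0.75 = $648,294.00.
Per share: $648,294.00 / 2,334,000 shares = $0.28.

$0.28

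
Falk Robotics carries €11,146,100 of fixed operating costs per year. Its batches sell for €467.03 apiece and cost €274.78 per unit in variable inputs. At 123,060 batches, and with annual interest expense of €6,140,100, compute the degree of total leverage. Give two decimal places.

At 123,060 units, contribution = 123,060 × €192.25 = €23,658,285.00.
EBIT = €23,658,285.00 − €11,146,100 = €12,512,185.00. Interest = €6,140,100.00.
DOL = €23,658,285.00 ÷ €12,512,185.00 = 1.8908; DFL = €12,512,185.00 ÷ €6,372,085.00 = 1.9636.
Combined leverage = 1.8908 × 1.9636 = 3.7128.

3.71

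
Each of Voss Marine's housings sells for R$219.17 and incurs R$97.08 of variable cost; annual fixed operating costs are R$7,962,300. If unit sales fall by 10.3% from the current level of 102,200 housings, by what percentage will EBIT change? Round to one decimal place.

-28.5%

Total contribution margin = 102,200 × R$122.09 = R$12,477,598.00.
EBIT = R$12,477,598.00 − R$7,962,300 = R$4,515,298.00.
Degree of operating leverage = R$12,477,598.00 / R$4,515,298.00 = 2.7634.
Operating income changes by 2.7634 × -10.3% = -28.5%.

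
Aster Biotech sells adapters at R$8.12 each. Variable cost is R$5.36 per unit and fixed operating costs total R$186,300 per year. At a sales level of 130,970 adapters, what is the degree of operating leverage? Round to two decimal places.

At 130,970 units, contribution = 130,970 × R$2.76 = R$361,477.20.
EBIT = R$361,477.20 − R$186,300 = R$175,177.20.
DOL = contribution ÷ EBIT = R$361,477.20 ÷ R$175,177.20 = 2.0635.

2.06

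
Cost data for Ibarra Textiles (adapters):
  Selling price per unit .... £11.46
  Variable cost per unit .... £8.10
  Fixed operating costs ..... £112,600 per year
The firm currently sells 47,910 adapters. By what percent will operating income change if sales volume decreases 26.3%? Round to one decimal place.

Contribution at this volume is 47,910 × £3.36 = £160,977.60.
EBIT = £160,977.60 − £112,600 = £48,377.60.
So DOL = total CM / EBIT = £160,977.60 / £48,377.60 = 3.3275.
%ΔEBIT = DOL × %ΔSales = 3.3275 × -26.3% = -87.5%.

-87.5%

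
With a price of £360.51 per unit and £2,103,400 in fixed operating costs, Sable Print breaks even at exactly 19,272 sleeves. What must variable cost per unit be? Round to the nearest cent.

£251.37

At break-even, FC = Q × (P − VC), so P − VC = £2,103,400 ÷ 19,272 = £109.1428.
Variable cost per unit = £360.51 − £109.1428 = £251.37.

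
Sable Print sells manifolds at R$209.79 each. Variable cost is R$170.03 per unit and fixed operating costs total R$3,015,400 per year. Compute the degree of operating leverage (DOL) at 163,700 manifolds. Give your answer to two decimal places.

1.86

At 163,700 units, contribution = 163,700 × R$39.76 = R$6,508,712.00.
EBIT = R$6,508,712.00 − R$3,015,400 = R$3,493,312.00.
Degree of operating leverage = R$6,508,712.00 / R$3,493,312.00 = 1.8632.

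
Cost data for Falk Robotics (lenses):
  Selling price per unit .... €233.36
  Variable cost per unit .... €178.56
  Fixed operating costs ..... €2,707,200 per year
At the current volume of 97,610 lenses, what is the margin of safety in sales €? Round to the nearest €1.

Each unit contributes €233.36 − €178.56 = €54.80. Break-even units = €2,707,200 ÷ €54.80 = 49,401.46; break-even revenue = 49,401.46 × €233.36 = €11,528,324.67.
Current sales = 97,610 × €233.36 = €22,778,269.60.
Margin of safety = €22,778,269.60 − €11,528,324.67 = €11,249,945.

€11,249,945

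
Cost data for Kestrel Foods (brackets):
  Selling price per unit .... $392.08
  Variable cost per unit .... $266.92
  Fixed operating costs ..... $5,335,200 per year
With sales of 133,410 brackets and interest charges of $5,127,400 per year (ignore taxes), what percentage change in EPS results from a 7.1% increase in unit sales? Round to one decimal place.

+19.0%

Total contribution margin = 133,410 × $125.16 = $16,697,595.60.
Subtracting fixed costs: EBIT = $16,697,595.60 − $5,335,200 = $11,362,395.60.
Interest = $5,127,400.00, so EBIT − I = $6,234,995.60.
DCL = total CM / (EBIT − I) = $16,697,595.60 / $6,234,995.60 = 2.6780.
EPS therefore changes by 2.6780 × (+7.1%) = +19.0%.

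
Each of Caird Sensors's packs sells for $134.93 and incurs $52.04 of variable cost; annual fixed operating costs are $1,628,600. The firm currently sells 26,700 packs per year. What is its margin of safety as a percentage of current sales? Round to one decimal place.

26.4%

Contribution margin per unit = $134.93 − $52.04 = $82.89. Break-even units = $1,628,600 ÷ $82.89 = 19,647.73; break-even revenue = 19,647.73 × $134.93 = $2,651,067.66.
Current sales = 26,700 × $134.93 = $3,602,631.00.
Margin of safety = ($3,602,631.00 − $2,651,067.66) ÷ $3,602,631.00 = 26.4%.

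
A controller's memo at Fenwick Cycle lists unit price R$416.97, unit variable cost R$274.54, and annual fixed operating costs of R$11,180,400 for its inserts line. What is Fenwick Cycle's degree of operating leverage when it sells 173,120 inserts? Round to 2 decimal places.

1.83

Contribution at this volume is 173,120 × R$142.43 = R$24,657,481.60.
Subtracting fixed costs: EBIT = R$24,657,481.60 − R$11,180,400 = R$13,477,081.60.
So DOL = total CM / EBIT = R$24,657,481.60 / R$13,477,081.60 = 1.8296.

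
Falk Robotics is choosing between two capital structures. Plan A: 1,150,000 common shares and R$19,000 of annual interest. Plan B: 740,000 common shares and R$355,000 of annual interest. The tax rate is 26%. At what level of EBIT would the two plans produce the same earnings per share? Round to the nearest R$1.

R$961,439

Set EPS_A = EPS_B: (EBIT − R$19,000)(1 − 0.26) ÷ 1,150,000 = (EBIT − R$355,000)(1 − 0.26) ÷ 740,000.
The (1 − t) factor cancels: (EBIT − 19,000) × 740,000 = (EBIT − 355,000) × 1,150,000.
Solving, EBIT = (355,000·1,150,000 − 19,000·740,000) / (1,150,000 − 740,000) = 394,190,000,000 / 410,000 = 961,439.02.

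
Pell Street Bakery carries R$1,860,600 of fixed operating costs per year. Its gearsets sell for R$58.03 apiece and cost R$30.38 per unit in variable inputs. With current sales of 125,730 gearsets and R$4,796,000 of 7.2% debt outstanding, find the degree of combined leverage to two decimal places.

2.74

Contribution at this volume is 125,730 × R$27.65 = R$3,476,434.50.
Operating income = contribution − fixed costs = R$3,476,434.50 − R$1,860,600 = R$1,615,834.50. Interest = R$345,312.00, so EBIT − I = R$1,270,522.50.
Degree of total leverage = total CM / (EBIT − interest) = R$3,476,434.50 / R$1,270,522.50 = 2.7362.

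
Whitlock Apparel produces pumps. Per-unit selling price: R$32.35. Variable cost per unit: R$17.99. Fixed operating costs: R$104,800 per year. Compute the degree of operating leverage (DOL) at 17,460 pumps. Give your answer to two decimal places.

Contribution at this volume is 17,460 × R$14.36 = R$250,725.60.
Subtracting fixed costs: EBIT = R$250,725.60 − R$104,800 = R$145,925.60.
DOL = contribution ÷ EBIT = R$250,725.60 ÷ R$145,925.60 = 1.7182.

1.72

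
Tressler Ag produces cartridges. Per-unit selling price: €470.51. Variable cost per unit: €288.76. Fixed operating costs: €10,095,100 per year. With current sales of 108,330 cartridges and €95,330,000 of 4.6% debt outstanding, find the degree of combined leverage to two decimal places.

3.78

Total contribution margin = 108,330 × €181.75 = €19,688,977.50.
Operating income = contribution − fixed costs = €19,688,977.50 − €10,095,100 = €9,593,877.50. Interest = €4,385,180.00.
DOL = €19,688,977.50 ÷ €9,593,877.50 = 2.0522; DFL = €9,593,877.50 ÷ €5,208,697.50 = 1.8419.
DCL = DOL × DFL = 2.0522 × 1.8419 = 3.7799.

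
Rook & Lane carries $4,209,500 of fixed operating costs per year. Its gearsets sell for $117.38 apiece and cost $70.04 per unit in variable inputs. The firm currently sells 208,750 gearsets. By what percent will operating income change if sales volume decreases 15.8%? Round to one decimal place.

At 208,750 units, contribution = 208,750 × $47.34 = $9,882,225.00.
Operating income = contribution − fixed costs = $9,882,225.00 − $4,209,500 = $5,672,725.00.
DOL = contribution ÷ EBIT = $9,882,225.00 ÷ $5,672,725.00 = 1.7421.
Operating income changes by 1.7421 × -15.8% = -27.5%.

-27.5%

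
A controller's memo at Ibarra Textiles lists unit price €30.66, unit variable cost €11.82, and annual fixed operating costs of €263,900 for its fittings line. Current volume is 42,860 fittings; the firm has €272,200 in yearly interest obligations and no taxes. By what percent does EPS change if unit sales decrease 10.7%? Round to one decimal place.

-31.8%

At 42,860 units, contribution = 42,860 × €18.84 = €807,482.40.
EBIT = €807,482.40 − €263,900 = €543,582.40.
Interest = €272,200.00, so EBIT − I = €271,382.40.
DCL = total CM / (EBIT − I) = €807,482.40 / €271,382.40 = 2.9754.
EPS therefore changes by 2.9754 × (-10.7%) = -31.8%.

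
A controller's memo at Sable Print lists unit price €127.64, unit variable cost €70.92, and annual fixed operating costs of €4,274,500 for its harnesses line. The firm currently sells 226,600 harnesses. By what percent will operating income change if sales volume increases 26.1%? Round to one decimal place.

+39.1%

Total contribution margin = 226,600 × €56.72 = €12,852,752.00.
Operating income = contribution − fixed costs = €12,852,752.00 − €4,274,500 = €8,578,252.00.
Degree of operating leverage = €12,852,752.00 / €8,578,252.00 = 1.4983.
So EBIT moves 1.4983 × (+26.1%) = +39.1%.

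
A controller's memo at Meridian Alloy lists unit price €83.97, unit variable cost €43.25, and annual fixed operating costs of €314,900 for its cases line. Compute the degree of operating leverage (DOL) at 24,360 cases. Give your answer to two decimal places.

Total contribution margin = 24,360 × €40.72 = €991,939.20.
Subtracting fixed costs: EBIT = €991,939.20 − €314,900 = €677,039.20.
So DOL = total CM / EBIT = €991,939.20 / €677,039.20 = 1.4651.

1.47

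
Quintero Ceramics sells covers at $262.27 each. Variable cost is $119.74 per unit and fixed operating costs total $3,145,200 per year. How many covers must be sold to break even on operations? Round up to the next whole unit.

Each unit contributes $262.27 − $119.74 = $142.53.
Break-even Q = $3,145,200 / $142.53 = 22,066.93 → 22,067 covers.

22,067 covers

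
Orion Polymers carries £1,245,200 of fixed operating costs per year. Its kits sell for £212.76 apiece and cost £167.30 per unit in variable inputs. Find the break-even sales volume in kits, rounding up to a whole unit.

27,392 kits

Each unit contributes £212.76 − £167.30 = £45.46.
Units to break even: £1,245,200 ÷ £45.46 = 27,391.11, rounded up to 27,392.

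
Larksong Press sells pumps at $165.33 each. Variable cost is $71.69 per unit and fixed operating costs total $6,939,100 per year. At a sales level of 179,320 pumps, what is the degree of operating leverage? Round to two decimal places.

1.70

Total contribution margin = 179,320 × $93.64 = $16,791,524.80.
EBIT = $16,791,524.80 − $6,939,100 = $9,852,424.80.
DOL = contribution ÷ EBIT = $16,791,524.80 ÷ $9,852,424.80 = 1.7043.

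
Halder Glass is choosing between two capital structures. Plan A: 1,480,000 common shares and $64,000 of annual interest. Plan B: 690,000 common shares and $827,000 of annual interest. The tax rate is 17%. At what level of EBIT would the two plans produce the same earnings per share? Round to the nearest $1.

$1,493,418

At indifference, (EBIT − 64,000)(1 − t)/1,480,000 = (EBIT − 827,000)(1 − t)/690,000.
The (1 − t) factor cancels: (EBIT − 64,000) × 690,000 = (EBIT − 827,000) × 1,480,000.
EBIT × (1,480,000 − 690,000) = 827,000 × 1,480,000 − 64,000 × 690,000 = 1,179,800,000,000, so EBIT = 1,179,800,000,000 ÷ 790,000 = 1,493,417.72.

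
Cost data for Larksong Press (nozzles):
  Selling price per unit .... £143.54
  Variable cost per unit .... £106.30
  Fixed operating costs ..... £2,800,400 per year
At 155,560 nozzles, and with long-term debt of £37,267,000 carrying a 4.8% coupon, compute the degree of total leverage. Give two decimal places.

At 155,560 units, contribution = 155,560 × £37.24 = £5,793,054.40.
Subtracting fixed costs: EBIT = £5,793,054.40 − £2,800,400 = £2,992,654.40. Interest = £1,788,816.00.
DOL = £5,793,054.40 ÷ £2,992,654.40 = 1.9358; DFL = £2,992,654.40 ÷ £1,203,838.40 = 2.4859.
DCL = DOL × DFL = 1.9358 × 2.4859 = 4.8122.

4.81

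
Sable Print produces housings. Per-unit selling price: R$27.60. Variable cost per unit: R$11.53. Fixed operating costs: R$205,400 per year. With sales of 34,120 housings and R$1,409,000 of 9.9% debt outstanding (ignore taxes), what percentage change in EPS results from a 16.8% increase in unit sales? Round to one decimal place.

Contribution at this volume is 34,120 × R$16.07 = R$548,308.40.
Operating income = contribution − fixed costs = R$548,308.40 − R$205,400 = R$342,908.40.
After interest of R$139,491.00, pre-tax earnings = R$203,417.40.
DCL = total CM / (EBIT − I) = R$548,308.40 / R$203,417.40 = 2.6955.
%ΔEPS = DCL × %ΔSales = 2.6955 × +16.8% = +45.3%.

+45.3%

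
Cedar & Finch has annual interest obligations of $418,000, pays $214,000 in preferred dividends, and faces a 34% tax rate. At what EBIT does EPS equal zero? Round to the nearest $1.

$742,242

Grossing the preferred dividend up to pre-tax terms: $214,000 / (1 − 0.34) = $324,242.42.
EPS = 0 when EBIT covers interest plus the pre-tax preferred burden: $418,000 + $324,242.42 = $742,242.42.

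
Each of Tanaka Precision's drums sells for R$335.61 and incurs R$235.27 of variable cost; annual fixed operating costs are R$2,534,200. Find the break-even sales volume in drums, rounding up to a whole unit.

25,257 drums

Each unit contributes R$335.61 − R$235.27 = R$100.34.
Break-even volume = fixed costs ÷ CM per unit = R$2,534,200 ÷ R$100.34 = 25,256.13, so 25,257 drums.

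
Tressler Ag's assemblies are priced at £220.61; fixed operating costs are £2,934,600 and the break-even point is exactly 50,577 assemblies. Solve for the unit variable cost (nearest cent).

Contribution per unit must be FC / Q = £2,934,600 / 50,577 = £58.0224.
Variable cost per unit = £220.61 − £58.0224 = £162.59.

£162.59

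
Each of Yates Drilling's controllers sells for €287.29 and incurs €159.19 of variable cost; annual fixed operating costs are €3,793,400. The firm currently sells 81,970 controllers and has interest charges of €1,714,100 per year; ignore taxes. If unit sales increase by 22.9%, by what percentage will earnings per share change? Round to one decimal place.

+48.2%

Contribution at this volume is 81,970 × €128.10 = €10,500,357.00.
Operating income = contribution − fixed costs = €10,500,357.00 − €3,793,400 = €6,706,957.00.
After interest of €1,714,100.00, pre-tax earnings = €4,992,857.00.
DCL = total CM / (EBIT − I) = €10,500,357.00 / €4,992,857.00 = 2.1031.
%ΔEPS = DCL × %ΔSales = 2.1031 × +22.9% = +48.2%.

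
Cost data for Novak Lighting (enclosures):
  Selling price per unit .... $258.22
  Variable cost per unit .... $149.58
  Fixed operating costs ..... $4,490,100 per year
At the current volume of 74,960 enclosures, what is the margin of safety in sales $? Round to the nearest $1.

Each unit contributes $258.22 − $149.58 = $108.64. Break-even units = $4,490,100 ÷ $108.64 = 41,330.08; break-even revenue = 41,330.08 × $258.22 = $10,672,253.52.
Actual sales revenue = 74,960 × $258.22 = $19,356,171.20.
Margin of safety = $19,356,171.20 − $10,672,253.52 = $8,683,918.

$8,683,918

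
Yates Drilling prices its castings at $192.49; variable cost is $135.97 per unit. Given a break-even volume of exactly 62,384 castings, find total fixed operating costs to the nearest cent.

Each unit contributes $192.49 − $135.97 = $56.52.
Fixed costs = break-even units × CM = 62,384 × $56.52 = $3,525,943.68.

$3,525,943.68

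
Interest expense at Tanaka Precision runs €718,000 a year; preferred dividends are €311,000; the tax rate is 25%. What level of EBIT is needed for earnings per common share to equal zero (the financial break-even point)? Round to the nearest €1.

Preferred dividends are paid after tax, so their pre-tax equivalent is €311,000 ÷ (1 − 0.25) = €414,666.67.
Financial break-even EBIT = interest + D_p ÷ (1 − t) = €718,000 + €414,666.67 = €1,132,666.67.

€1,132,667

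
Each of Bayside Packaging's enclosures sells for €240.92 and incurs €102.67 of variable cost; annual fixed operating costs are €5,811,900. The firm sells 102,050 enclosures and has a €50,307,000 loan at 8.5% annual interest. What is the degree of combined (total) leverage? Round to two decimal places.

At 102,050 units, contribution = 102,050 × €138.25 = €14,108,412.50.
EBIT = €14,108,412.50 − €5,811,900 = €8,296,512.50. Interest = €4,276,095.00.
DOL = €14,108,412.50 ÷ €8,296,512.50 = 1.7005; DFL = €8,296,512.50 ÷ €4,020,417.50 = 2.0636.
Combined leverage = 1.7005 × 2.0636 = 3.5092.

3.51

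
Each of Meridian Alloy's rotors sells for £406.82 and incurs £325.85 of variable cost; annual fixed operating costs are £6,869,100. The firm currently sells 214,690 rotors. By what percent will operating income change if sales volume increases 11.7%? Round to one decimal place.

+19.3%

Total contribution margin = 214,690 × £80.97 = £17,383,449.30.
EBIT = £17,383,449.30 − £6,869,100 = £10,514,349.30.
So DOL = total CM / EBIT = £17,383,449.30 / £10,514,349.30 = 1.6533.
%ΔEBIT = DOL × %ΔSales = 1.6533 × +11.7% = +19.3%.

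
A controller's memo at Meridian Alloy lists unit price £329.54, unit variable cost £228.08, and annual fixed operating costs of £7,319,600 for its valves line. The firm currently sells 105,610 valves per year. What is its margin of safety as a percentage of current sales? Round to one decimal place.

Unit CM = price − variable cost = £329.54 − £228.08 = £101.46. Break-even units = £7,319,600 ÷ £101.46 = 72,142.72; break-even revenue = 72,142.72 × £329.54 = £23,773,910.74.
Actual sales revenue = 105,610 × £329.54 = £34,802,719.40.
Margin of safety = (£34,802,719.40 − £23,773,910.74) ÷ £34,802,719.40 = 31.7%.

31.7%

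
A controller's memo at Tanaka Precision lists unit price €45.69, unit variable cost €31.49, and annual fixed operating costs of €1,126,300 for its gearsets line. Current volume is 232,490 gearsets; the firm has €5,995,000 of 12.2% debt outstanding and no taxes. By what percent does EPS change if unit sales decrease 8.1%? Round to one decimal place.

-18.5%

Total contribution margin = 232,490 × €14.20 = €3,301,358.00.
Operating income = contribution − fixed costs = €3,301,358.00 − €1,126,300 = €2,175,058.00.
Interest = €731,390.00, so EBIT − I = €1,443,668.00.
DCL = total CM / (EBIT − I) = €3,301,358.00 / €1,443,668.00 = 2.2868.
EPS therefore changes by 2.2868 × (-8.1%) = -18.5%.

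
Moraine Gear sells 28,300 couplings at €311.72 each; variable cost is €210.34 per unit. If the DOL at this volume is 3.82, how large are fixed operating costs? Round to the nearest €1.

€2,117,993

Contribution at this volume is 28,300 × €101.38 = €2,869,054.00.
Since DOL = CM ÷ EBIT, EBIT = €2,869,054.00 ÷ 3.82 = €751,061.26.
Fixed costs = CM − EBIT = €2,869,054.00 − €751,061.26 = €2,117,993.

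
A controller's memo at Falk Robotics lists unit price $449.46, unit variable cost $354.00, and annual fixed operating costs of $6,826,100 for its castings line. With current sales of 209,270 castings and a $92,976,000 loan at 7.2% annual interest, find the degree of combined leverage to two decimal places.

Total contribution margin = 209,270 × $95.46 = $19,976,914.20.
EBIT = $19,976,914.20 − $6,826,100 = $13,150,814.20. Interest = $6,694,272.00.
DOL = $19,976,914.20 ÷ $13,150,814.20 = 1.5191; DFL = $13,150,814.20 ÷ $6,456,542.20 = 2.0368.
Combined leverage = 1.5191 × 2.0368 = 3.0941.

3.09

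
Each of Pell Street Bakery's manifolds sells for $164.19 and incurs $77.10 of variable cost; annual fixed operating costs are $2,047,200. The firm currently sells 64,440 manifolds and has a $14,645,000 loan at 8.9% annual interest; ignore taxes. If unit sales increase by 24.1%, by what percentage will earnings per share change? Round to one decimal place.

Total contribution margin = 64,440 × $87.09 = $5,612,079.60.
EBIT = $5,612,079.60 − $2,047,200 = $3,564,879.60.
After interest of $1,303,405.00, pre-tax earnings = $2,261,474.60.
DCL = total CM / (EBIT − I) = $5,612,079.60 / $2,261,474.60 = 2.4816.
EPS therefore changes by 2.4816 × (+24.1%) = +59.8%.

+59.8%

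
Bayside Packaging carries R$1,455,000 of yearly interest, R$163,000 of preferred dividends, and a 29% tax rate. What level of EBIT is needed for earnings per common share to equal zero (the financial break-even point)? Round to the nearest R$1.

Preferred dividends are paid after tax, so their pre-tax equivalent is R$163,000 ÷ (1 − 0.29) = R$229,577.46.
EPS = 0 when EBIT covers interest plus the pre-tax preferred burden: R$1,455,000 + R$229,577.46 = R$1,684,577.46.

R$1,684,577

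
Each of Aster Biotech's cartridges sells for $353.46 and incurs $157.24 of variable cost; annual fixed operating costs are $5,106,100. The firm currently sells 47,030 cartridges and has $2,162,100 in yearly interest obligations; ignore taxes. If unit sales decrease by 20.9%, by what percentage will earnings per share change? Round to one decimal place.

Contribution at this volume is 47,030 × $196.22 = $9,228,226.60.
Operating income = contribution − fixed costs = $9,228,226.60 − $5,106,100 = $4,122,126.60.
Interest = $2,162,100.00, so EBIT − I = $1,960,026.60.
DCL = total CM / (EBIT − I) = $9,228,226.60 / $1,960,026.60 = 4.7082.
%ΔEPS = DCL × %ΔSales = 4.7082 × -20.9% = -98.4%.

-98.4%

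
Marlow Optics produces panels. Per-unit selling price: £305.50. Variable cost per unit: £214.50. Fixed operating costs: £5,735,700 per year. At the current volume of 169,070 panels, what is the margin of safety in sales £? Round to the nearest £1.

Unit CM = price − variable cost = £305.50 − £214.50 = £91.00. Break-even units = £5,735,700 ÷ £91.00 = 63,029.67; break-even revenue = 63,029.67 × £305.50 = £19,255,564.29.
Current sales = 169,070 × £305.50 = £51,650,885.00.
Margin of safety = £51,650,885.00 − £19,255,564.29 = £32,395,321.

£32,395,321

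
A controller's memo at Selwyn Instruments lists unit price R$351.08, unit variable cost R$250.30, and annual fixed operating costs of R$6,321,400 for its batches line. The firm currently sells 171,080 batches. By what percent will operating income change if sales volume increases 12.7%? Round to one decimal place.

+20.1%

At 171,080 units, contribution = 171,080 × R$100.78 = R$17,241,442.40.
EBIT = R$17,241,442.40 − R$6,321,400 = R$10,920,042.40.
DOL = contribution ÷ EBIT = R$17,241,442.40 ÷ R$10,920,042.40 = 1.5789.
So EBIT moves 1.5789 × (+12.7%) = +20.1%.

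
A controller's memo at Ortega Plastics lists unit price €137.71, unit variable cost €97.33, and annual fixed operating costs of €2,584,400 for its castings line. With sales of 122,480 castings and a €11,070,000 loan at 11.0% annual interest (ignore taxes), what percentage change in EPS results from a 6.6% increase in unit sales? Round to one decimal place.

+28.5%

Contribution at this volume is 122,480 × €40.38 = €4,945,742.40.
Subtracting fixed costs: EBIT = €4,945,742.40 − €2,584,400 = €2,361,342.40.
After interest of €1,217,700.00, pre-tax earnings = €1,143,642.40.
DCL = total CM / (EBIT − I) = €4,945,742.40 / €1,143,642.40 = 4.3246.
EPS therefore changes by 4.3246 × (+6.6%) = +28.5%.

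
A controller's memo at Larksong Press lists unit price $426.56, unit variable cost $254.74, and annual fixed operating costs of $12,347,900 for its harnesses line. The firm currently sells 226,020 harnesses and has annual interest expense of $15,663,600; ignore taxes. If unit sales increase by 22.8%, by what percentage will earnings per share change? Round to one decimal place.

Contribution at this volume is 226,020 × $171.82 = $38,834,756.40.
Subtracting fixed costs: EBIT = $38,834,756.40 − $12,347,900 = $26,486,856.40.
Interest = $15,663,600.00, so EBIT − I = $10,823,256.40.
Degree of combined leverage = contribution ÷ (EBIT − I) = $38,834,756.40 ÷ $10,823,256.40 = 3.5881.
EPS therefore changes by 3.5881 × (+22.8%) = +81.8%.

+81.8%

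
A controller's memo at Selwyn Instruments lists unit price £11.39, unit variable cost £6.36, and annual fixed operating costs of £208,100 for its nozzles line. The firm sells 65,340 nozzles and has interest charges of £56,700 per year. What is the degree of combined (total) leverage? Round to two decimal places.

Total contribution margin = 65,340 × £5.03 = £328,660.20.
Operating income = contribution − fixed costs = £328,660.20 − £208,100 = £120,560.20. Interest = £56,700.00.
DOL = £328,660.20 ÷ £120,560.20 = 2.7261; DFL = £120,560.20 ÷ £63,860.20 = 1.8879.
Combined leverage = 2.7261 × 1.8879 = 5.1466.

5.15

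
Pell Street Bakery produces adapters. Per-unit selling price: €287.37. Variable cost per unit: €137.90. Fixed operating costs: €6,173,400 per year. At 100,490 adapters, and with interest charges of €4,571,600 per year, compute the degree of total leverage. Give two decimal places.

Contribution at this volume is 100,490 × €149.47 = €15,020,240.30.
Subtracting fixed costs: EBIT = €15,020,240.30 − €6,173,400 = €8,846,840.30. Interest = €4,571,600.00.
DOL = €15,020,240.30 ÷ €8,846,840.30 = 1.6978; DFL = €8,846,840.30 ÷ €4,275,240.30 = 2.0693.
DCL = DOL × DFL = 1.6978 × 2.0693 = 3.5133.

3.51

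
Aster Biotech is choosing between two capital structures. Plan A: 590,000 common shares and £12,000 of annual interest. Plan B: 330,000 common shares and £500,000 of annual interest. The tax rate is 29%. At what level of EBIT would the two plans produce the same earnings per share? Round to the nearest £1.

£1,119,385

At indifference, (EBIT − 12,000)(1 − t)/590,000 = (EBIT − 500,000)(1 − t)/330,000.
Cancelling (1 − t) and cross-multiplying: 330,000·(EBIT − 12,000) = 590,000·(EBIT − 500,000).
Solving, EBIT = (500,000·590,000 − 12,000·330,000) / (590,000 − 330,000) = 291,040,000,000 / 260,000 = 1,119,384.62.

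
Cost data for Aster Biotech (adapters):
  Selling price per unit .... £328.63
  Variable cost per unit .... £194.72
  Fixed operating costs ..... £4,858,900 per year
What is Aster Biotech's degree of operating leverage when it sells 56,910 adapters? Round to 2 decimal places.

2.76

Total contribution margin = 56,910 × £133.91 = £7,620,818.10.
Operating income = contribution − fixed costs = £7,620,818.10 − £4,858,900 = £2,761,918.10.
So DOL = total CM / EBIT = £7,620,818.10 / £2,761,918.10 = 2.7592.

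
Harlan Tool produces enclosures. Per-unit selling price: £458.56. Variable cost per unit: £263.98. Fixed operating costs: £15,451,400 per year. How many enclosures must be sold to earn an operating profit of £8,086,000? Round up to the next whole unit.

Contribution margin per unit = £458.56 − £263.98 = £194.58.
Need Q such that Q × £194.58 − £15,451,400 = £8,086,000, i.e. Q = £23,537,400 / £194.58 = 120,965.16 → 120,966.

120,966 enclosures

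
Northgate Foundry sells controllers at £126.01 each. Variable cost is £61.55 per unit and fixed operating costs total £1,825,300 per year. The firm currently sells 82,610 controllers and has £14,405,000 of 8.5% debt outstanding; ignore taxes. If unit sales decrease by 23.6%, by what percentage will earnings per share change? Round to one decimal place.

-55.2%

Contribution at this volume is 82,610 × £64.46 = £5,325,040.60.
Operating income = contribution − fixed costs = £5,325,040.60 − £1,825,300 = £3,499,740.60.
Interest = £1,224,425.00, so EBIT − I = £2,275,315.60.
Degree of combined leverage = contribution ÷ (EBIT − I) = £5,325,040.60 ÷ £2,275,315.60 = 2.3404.
EPS therefore changes by 2.3404 × (-23.6%) = -55.2%.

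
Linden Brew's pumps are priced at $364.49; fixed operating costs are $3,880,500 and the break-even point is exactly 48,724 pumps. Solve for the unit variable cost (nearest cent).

At break-even, FC = Q × (P − VC), so P − VC = $3,880,500 ÷ 48,724 = $79.6425.
Variable cost per unit = $364.49 − $79.6425 = $284.85.

$284.85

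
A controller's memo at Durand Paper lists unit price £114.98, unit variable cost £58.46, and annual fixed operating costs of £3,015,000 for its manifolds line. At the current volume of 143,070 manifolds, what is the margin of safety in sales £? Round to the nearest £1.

Each unit contributes £114.98 − £58.46 = £56.52. Break-even units = £3,015,000 ÷ £56.52 = 53,343.95; break-even revenue = 53,343.95 × £114.98 = £6,133,487.26.
Actual sales revenue = 143,070 × £114.98 = £16,450,188.60.
Margin of safety = £16,450,188.60 − £6,133,487.26 = £10,316,701.

£10,316,701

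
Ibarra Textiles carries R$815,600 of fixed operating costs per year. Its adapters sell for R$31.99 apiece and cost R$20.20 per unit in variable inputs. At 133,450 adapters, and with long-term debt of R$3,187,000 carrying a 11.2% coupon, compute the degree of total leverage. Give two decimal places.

3.93

At 133,450 units, contribution = 133,450 × R$11.79 = R$1,573,375.50.
Subtracting fixed costs: EBIT = R$1,573,375.50 − R$815,600 = R$757,775.50. Interest = R$356,944.00.
DOL = R$1,573,375.50 ÷ R$757,775.50 = 2.0763; DFL = R$757,775.50 ÷ R$400,831.50 = 1.8905.
Combined leverage = 2.0763 × 1.8905 = 3.9252.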